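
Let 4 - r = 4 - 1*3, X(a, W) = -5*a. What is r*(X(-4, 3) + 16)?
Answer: 108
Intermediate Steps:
r = 3 (r = 4 - (4 - 1*3) = 4 - (4 - 3) = 4 - 1*1 = 4 - 1 = 3)
r*(X(-4, 3) + 16) = 3*(-5*(-4) + 16) = 3*(20 + 16) = 3*36 = 108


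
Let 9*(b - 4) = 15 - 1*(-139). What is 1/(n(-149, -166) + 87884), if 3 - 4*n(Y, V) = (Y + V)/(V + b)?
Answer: 5216/458404021 ≈ 1.1379e-5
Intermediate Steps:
b = 190/9 (b = 4 + (15 - 1*(-139))/9 = 4 + (15 + 139)/9 = 4 + (1/9)*154 = 4 + 154/9 = 190/9 ≈ 21.111)
n(Y, V) = 3/4 - (V + Y)/(4*(190/9 + V)) (n(Y, V) = 3/4 - (Y + V)/(4*(V + 190/9)) = 3/4 - (V + Y)/(4*(190/9 + V)))
1/(n(-149, -166) + 87884) = 1/(3*(190 - 3*(-149) + 6*(-166))/(4*(190 + 9*(-166))) + 87884) = 1/(3*(190 + 447 - 996)/(4*(190 - 1494)) + 87884) = 1/((3/4)*(-359)/(-1304) + 87884) = 1/((3/4)*(-1/1304)*(-359) + 87884) = 1/(1077/5216 + 87884) = 1/(458404021/5216) = 5216/458404021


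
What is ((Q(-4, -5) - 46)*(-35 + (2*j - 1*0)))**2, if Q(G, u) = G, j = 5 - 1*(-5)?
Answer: 562500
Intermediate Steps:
j = 10 (j = 5 + 5 = 10)
((Q(-4, -5) - 46)*(-35 + (2*j - 1*0)))**2 = ((-4 - 46)*(-35 + (2*10 - 1*0)))**2 = (-50*(-35 + (20 + 0)))**2 = (-50*(-35 + 20))**2 = (-50*(-15))**2 = 750**2 = 562500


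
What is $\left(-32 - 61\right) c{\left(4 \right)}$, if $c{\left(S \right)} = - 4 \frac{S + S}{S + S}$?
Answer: $372$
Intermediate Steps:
$c{\left(S \right)} = -4$ ($c{\left(S \right)} = - 4 \frac{2 S}{2 S} = - 4 \cdot 2 S \frac{1}{2 S} = \left(-4\right) 1 = -4$)
$\left(-32 - 61\right) c{\left(4 \right)} = \left(-32 - 61\right) \left(-4\right) = \left(-93\right) \left(-4\right) = 372$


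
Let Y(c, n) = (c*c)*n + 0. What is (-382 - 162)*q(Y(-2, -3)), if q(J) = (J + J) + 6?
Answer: 9792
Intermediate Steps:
Y(c, n) = n*c**2 (Y(c, n) = c**2*n + 0 = n*c**2 + 0 = n*c**2)
q(J) = 6 + 2*J (q(J) = 2*J + 6 = 6 + 2*J)
(-382 - 162)*q(Y(-2, -3)) = (-382 - 162)*(6 + 2*(-3*(-2)**2)) = -544*(6 + 2*(-3*4)) = -544*(6 + 2*(-12)) = -544*(6 - 24) = -544*(-18) = 9792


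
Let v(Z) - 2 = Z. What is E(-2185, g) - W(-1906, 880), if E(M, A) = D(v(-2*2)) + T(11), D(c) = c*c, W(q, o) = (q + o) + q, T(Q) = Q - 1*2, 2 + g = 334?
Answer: 2945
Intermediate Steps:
g = 332 (g = -2 + 334 = 332)
v(Z) = 2 + Z
T(Q) = -2 + Q (T(Q) = Q - 2 = -2 + Q)
W(q, o) = o + 2*q (W(q, o) = (o + q) + q = o + 2*q)
D(c) = c**2
E(M, A) = 13 (E(M, A) = (2 - 2*2)**2 + (-2 + 11) = (2 - 4)**2 + 9 = (-2)**2 + 9 = 4 + 9 = 13)
E(-2185, g) - W(-1906, 880) = 13 - (880 + 2*(-1906)) = 13 - (880 - 3812) = 13 - 1*(-2932) = 13 + 2932 = 2945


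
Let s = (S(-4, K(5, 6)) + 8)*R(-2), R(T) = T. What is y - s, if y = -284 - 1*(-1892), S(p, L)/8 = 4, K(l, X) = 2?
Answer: 1688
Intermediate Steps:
S(p, L) = 32 (S(p, L) = 8*4 = 32)
y = 1608 (y = -284 + 1892 = 1608)
s = -80 (s = (32 + 8)*(-2) = 40*(-2) = -80)
y - s = 1608 - 1*(-80) = 1608 + 80 = 1688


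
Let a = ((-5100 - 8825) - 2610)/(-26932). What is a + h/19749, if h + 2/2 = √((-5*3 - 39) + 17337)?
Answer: 326522783/531880068 + √17283/19749 ≈ 0.62056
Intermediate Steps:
a = 16535/26932 (a = (-13925 - 2610)*(-1/26932) = -16535*(-1/26932) = 16535/26932 ≈ 0.61395)
h = -1 + √17283 (h = -1 + √((-5*3 - 39) + 17337) = -1 + √((-15 - 39) + 17337) = -1 + √(-54 + 17337) = -1 + √17283 ≈ 130.46)
a + h/19749 = 16535/26932 + (-1 + √17283)/19749 = 16535/26932 + (-1 + √17283)*(1/19749) = 16535/26932 + (-1/19749 + √17283/19749) = 326522783/531880068 + √17283/19749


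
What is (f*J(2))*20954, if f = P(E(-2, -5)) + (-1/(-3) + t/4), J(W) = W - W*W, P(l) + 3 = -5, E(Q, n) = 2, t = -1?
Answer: 995315/3 ≈ 3.3177e+5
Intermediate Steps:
P(l) = -8 (P(l) = -3 - 5 = -8)
J(W) = W - W**2
f = -95/12 (f = -8 + (-1/(-3) - 1/4) = -8 + (-1*(-1/3) - 1*1/4) = -8 + (1/3 - 1/4) = -8 + 1/12 = -95/12 ≈ -7.9167)
(f*J(2))*20954 = -95*(1 - 1*2)/6*20954 = -95*(1 - 2)/6*20954 = -95*(-1)/6*20954 = -95/12*(-2)*20954 = (95/6)*20954 = 995315/3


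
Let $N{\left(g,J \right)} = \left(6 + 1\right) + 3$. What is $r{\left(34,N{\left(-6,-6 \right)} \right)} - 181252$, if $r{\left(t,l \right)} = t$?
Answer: $-181218$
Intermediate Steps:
$N{\left(g,J \right)} = 10$ ($N{\left(g,J \right)} = 7 + 3 = 10$)
$r{\left(34,N{\left(-6,-6 \right)} \right)} - 181252 = 34 - 181252 = -181218$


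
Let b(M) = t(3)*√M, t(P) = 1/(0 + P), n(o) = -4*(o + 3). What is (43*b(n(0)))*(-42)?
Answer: -1204*I*√3 ≈ -2085.4*I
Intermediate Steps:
n(o) = -12 - 4*o (n(o) = -4*(3 + o) = -12 - 4*o)
t(P) = 1/P
b(M) = √M/3
(43*b(n(0)))*(-42) = (43*(√(-12 - 4*0)/3))*(-42) = (43*(√(-12 + 0)/3))*(-42) = (43*(√(-12)/3))*(-42) = (43*((2*I*√3)/3))*(-42) = (43*(2*I*√3/3))*(-42) = (86*I*√3/3)*(-42) = -1204*I*√3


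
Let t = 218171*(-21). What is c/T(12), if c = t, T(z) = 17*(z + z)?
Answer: -1527197/136 ≈ -11229.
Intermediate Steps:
T(z) = 34*z (T(z) = 17*(2*z) = 34*z)
t = -4581591
c = -4581591
c/T(12) = -4581591/(34*12) = -4581591/408 = -4581591*1/408 = -1527197/136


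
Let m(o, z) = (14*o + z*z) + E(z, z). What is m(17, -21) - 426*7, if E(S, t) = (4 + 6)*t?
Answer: -2513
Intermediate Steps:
E(S, t) = 10*t
m(o, z) = z² + 10*z + 14*o (m(o, z) = (14*o + z*z) + 10*z = (14*o + z²) + 10*z = (z² + 14*o) + 10*z = z² + 10*z + 14*o)
m(17, -21) - 426*7 = ((-21)² + 10*(-21) + 14*17) - 426*7 = (441 - 210 + 238) - 2982 = 469 - 2982 = -2513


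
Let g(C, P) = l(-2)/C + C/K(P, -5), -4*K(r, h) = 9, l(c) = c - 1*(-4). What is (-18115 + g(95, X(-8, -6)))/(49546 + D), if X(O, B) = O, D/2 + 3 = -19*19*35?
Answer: -15524407/20750850 ≈ -0.74813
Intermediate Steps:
D = -25276 (D = -6 + 2*(-19*19*35) = -6 + 2*(-361*35) = -6 + 2*(-12635) = -6 - 25270 = -25276)
l(c) = 4 + c (l(c) = c + 4 = 4 + c)
K(r, h) = -9/4 (K(r, h) = -¼*9 = -9/4)
g(C, P) = 2/C - 4*C/9 (g(C, P) = (4 - 2)/C + C/(-9/4) = 2/C + C*(-4/9) = 2/C - 4*C/9)
(-18115 + g(95, X(-8, -6)))/(49546 + D) = (-18115 + (2/95 - 4/9*95))/(49546 - 25276) = (-18115 + (2*(1/95) - 380/9))/24270 = (-18115 + (2/95 - 380/9))*(1/24270) = (-18115 - 36082/855)*(1/24270) = -15524407/855*1/24270 = -15524407/20750850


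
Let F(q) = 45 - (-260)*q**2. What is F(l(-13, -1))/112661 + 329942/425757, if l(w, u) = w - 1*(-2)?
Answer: 50585069947/47966209377 ≈ 1.0546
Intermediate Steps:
l(w, u) = 2 + w (l(w, u) = w + 2 = 2 + w)
F(q) = 45 + 260*q**2
F(l(-13, -1))/112661 + 329942/425757 = (45 + 260*(2 - 13)**2)/112661 + 329942/425757 = (45 + 260*(-11)**2)*(1/112661) + 329942*(1/425757) = (45 + 260*121)*(1/112661) + 329942/425757 = (45 + 31460)*(1/112661) + 329942/425757 = 31505*(1/112661) + 329942/425757 = 31505/112661 + 329942/425757 = 50585069947/47966209377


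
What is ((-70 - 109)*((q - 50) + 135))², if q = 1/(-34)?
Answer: 267424471161/1156 ≈ 2.3134e+8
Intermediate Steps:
q = -1/34 ≈ -0.029412
((-70 - 109)*((q - 50) + 135))² = ((-70 - 109)*((-1/34 - 50) + 135))² = (-179*(-1701/34 + 135))² = (-179*2889/34)² = (-517131/34)² = 267424471161/1156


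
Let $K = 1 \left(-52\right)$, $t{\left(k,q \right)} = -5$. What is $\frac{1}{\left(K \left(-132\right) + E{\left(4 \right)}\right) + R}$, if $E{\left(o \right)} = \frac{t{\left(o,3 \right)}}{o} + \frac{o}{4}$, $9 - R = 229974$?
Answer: $- \frac{4}{892405} \approx -4.4823 \cdot 10^{-6}$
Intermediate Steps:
$R = -229965$ ($R = 9 - 229974 = -229965$)
$K = -52$
$E{\left(o \right)} = - \frac{5}{o} + \frac{o}{4}$
$\frac{1}{\left(K \left(-132\right) + E{\left(4 \right)}\right) + R} = \frac{1}{\left(\left(-52\right) \left(-132\right) + \left(- \frac{5}{4} + \frac{1}{4} \cdot 4\right)\right) - 229965} = \frac{1}{\left(6864 + \left(\left(-5\right) \frac{1}{4} + 1\right)\right) - 229965} = \frac{1}{\left(6864 + \left(- \frac{5}{4} + 1\right)\right) - 229965} = \frac{1}{\left(6864 - \frac{1}{4}\right) - 229965} = \frac{1}{\frac{27455}{4} - 229965} = \frac{1}{- \frac{892405}{4}} = - \frac{4}{892405}$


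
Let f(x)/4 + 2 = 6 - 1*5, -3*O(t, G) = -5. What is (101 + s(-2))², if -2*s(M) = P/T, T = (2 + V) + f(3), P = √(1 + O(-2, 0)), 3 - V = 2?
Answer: (303 + √6)²/9 ≈ 10367.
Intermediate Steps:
V = 1 (V = 3 - 1*2 = 3 - 2 = 1)
O(t, G) = 5/3 (O(t, G) = -⅓*(-5) = 5/3)
f(x) = -4 (f(x) = -8 + 4*(6 - 1*5) = -8 + 4*(6 - 5) = -8 + 4*1 = -8 + 4 = -4)
P = 2*√6/3 (P = √(1 + 5/3) = √(8/3) = 2*√6/3 ≈ 1.6330)
T = -1 (T = (2 + 1) - 4 = 3 - 4 = -1)
s(M) = √6/3 (s(M) = -2*√6/3/(2*(-1)) = -2*√6/3*(-1)/2 = -(-1)*√6/3 = √6/3)
(101 + s(-2))² = (101 + √6/3)²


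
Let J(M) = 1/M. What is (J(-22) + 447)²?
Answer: 96687889/484 ≈ 1.9977e+5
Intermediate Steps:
(J(-22) + 447)² = (1/(-22) + 447)² = (-1/22 + 447)² = (9833/22)² = 96687889/484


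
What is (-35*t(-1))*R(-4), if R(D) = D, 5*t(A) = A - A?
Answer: 0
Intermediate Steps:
t(A) = 0 (t(A) = (A - A)/5 = (⅕)*0 = 0)
(-35*t(-1))*R(-4) = -35*0*(-4) = 0*(-4) = 0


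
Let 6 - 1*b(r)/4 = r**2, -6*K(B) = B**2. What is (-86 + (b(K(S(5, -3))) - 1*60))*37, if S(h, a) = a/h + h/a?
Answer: -2106135682/455625 ≈ -4622.5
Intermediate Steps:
K(B) = -B**2/6
b(r) = 24 - 4*r**2
(-86 + (b(K(S(5, -3))) - 1*60))*37 = (-86 + ((24 - 4*(-3/5 + 5/(-3))**4/36) - 1*60))*37 = (-86 + ((24 - 4*(-3*1/5 + 5*(-1/3))**4/36) - 60))*37 = (-86 + ((24 - 4*(-3/5 - 5/3)**4/36) - 60))*37 = (-86 + ((24 - 4*(-(-34/15)**2/6)**2) - 60))*37 = (-86 + ((24 - 4*(-1/6*1156/225)**2) - 60))*37 = (-86 + ((24 - 4*(-578/675)**2) - 60))*37 = (-86 + ((24 - 4*334084/455625) - 60))*37 = (-86 + ((24 - 1336336/455625) - 60))*37 = (-86 + (9598664/455625 - 60))*37 = (-86 - 17738836/455625)*37 = -56922586/455625*37 = -2106135682/455625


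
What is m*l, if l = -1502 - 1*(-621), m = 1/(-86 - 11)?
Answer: 881/97 ≈ 9.0825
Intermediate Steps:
m = -1/97 (m = 1/(-97) = -1/97 ≈ -0.010309)
l = -881 (l = -1502 + 621 = -881)
m*l = -1/97*(-881) = 881/97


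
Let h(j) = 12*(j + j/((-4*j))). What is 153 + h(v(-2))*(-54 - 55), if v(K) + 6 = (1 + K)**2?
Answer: 7020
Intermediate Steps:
v(K) = -6 + (1 + K)**2
h(j) = -3 + 12*j (h(j) = 12*(j + j*(-1/(4*j))) = 12*(j - 1/4) = 12*(-1/4 + j) = -3 + 12*j)
153 + h(v(-2))*(-54 - 55) = 153 + (-3 + 12*(-6 + (1 - 2)**2))*(-54 - 55) = 153 + (-3 + 12*(-6 + (-1)**2))*(-109) = 153 + (-3 + 12*(-6 + 1))*(-109) = 153 + (-3 + 12*(-5))*(-109) = 153 + (-3 - 60)*(-109) = 153 - 63*(-109) = 153 + 6867 = 7020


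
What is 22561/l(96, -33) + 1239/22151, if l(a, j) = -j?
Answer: 45435418/66453 ≈ 683.72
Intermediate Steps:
22561/l(96, -33) + 1239/22151 = 22561/((-1*(-33))) + 1239/22151 = 22561/33 + 1239*(1/22151) = 22561*(1/33) + 1239/22151 = 2051/3 + 1239/22151 = 45435418/66453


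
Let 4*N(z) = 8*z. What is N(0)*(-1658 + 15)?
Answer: 0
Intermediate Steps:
N(z) = 2*z (N(z) = (8*z)/4 = 2*z)
N(0)*(-1658 + 15) = (2*0)*(-1658 + 15) = 0*(-1643) = 0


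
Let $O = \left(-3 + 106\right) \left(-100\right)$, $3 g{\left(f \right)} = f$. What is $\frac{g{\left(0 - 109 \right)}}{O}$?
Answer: $\frac{109}{30900} \approx 0.0035275$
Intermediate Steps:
$g{\left(f \right)} = \frac{f}{3}$
$O = -10300$ ($O = 103 \left(-100\right) = -10300$)
$\frac{g{\left(0 - 109 \right)}}{O} = \frac{\frac{1}{3} \left(0 - 109\right)}{-10300} = \frac{1}{3} \left(-109\right) \left(- \frac{1}{10300}\right) = \left(- \frac{109}{3}\right) \left(- \frac{1}{10300}\right) = \frac{109}{30900}$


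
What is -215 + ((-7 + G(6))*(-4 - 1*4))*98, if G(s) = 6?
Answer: 569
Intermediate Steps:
-215 + ((-7 + G(6))*(-4 - 1*4))*98 = -215 + ((-7 + 6)*(-4 - 1*4))*98 = -215 - (-4 - 4)*98 = -215 - 1*(-8)*98 = -215 + 8*98 = -215 + 784 = 569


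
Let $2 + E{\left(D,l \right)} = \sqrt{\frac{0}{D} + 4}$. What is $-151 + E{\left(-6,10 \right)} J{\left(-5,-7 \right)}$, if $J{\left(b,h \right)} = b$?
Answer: $-151$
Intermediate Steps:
$E{\left(D,l \right)} = 0$ ($E{\left(D,l \right)} = -2 + \sqrt{\frac{0}{D} + 4} = -2 + \sqrt{0 + 4} = -2 + \sqrt{4} = -2 + 2 = 0$)
$-151 + E{\left(-6,10 \right)} J{\left(-5,-7 \right)} = -151 + 0 \left(-5\right) = -151 + 0 = -151$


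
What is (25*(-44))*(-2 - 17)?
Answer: 20900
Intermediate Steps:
(25*(-44))*(-2 - 17) = -1100*(-19) = 20900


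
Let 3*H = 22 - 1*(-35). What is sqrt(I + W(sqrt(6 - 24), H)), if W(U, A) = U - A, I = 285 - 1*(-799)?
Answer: sqrt(1065 + 3*I*sqrt(2)) ≈ 32.634 + 0.065*I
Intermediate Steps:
I = 1084 (I = 285 + 799 = 1084)
H = 19 (H = (22 - 1*(-35))/3 = (22 + 35)/3 = (1/3)*57 = 19)
sqrt(I + W(sqrt(6 - 24), H)) = sqrt(1084 + (sqrt(6 - 24) - 1*19)) = sqrt(1084 + (sqrt(-18) - 19)) = sqrt(1084 + (3*I*sqrt(2) - 19)) = sqrt(1084 + (-19 + 3*I*sqrt(2))) = sqrt(1065 + 3*I*sqrt(2))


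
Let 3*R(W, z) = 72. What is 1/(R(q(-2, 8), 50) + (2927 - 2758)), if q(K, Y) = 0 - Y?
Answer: 1/193 ≈ 0.0051813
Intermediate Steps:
q(K, Y) = -Y
R(W, z) = 24 (R(W, z) = (⅓)*72 = 24)
1/(R(q(-2, 8), 50) + (2927 - 2758)) = 1/(24 + (2927 - 2758)) = 1/(24 + 169) = 1/193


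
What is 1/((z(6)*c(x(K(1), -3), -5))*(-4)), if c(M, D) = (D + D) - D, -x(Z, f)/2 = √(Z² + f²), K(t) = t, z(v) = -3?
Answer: -1/60 ≈ -0.016667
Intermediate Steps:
x(Z, f) = -2*√(Z² + f²)
c(M, D) = D (c(M, D) = 2*D - D = D)
1/((z(6)*c(x(K(1), -3), -5))*(-4)) = 1/(-3*(-5)*(-4)) = 1/(15*(-4)) = 1/(-60) = -1/60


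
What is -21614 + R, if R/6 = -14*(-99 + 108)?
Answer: -22370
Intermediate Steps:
R = -756 (R = 6*(-14*(-99 + 108)) = 6*(-14*9) = 6*(-126) = -756)
-21614 + R = -21614 - 756 = -22370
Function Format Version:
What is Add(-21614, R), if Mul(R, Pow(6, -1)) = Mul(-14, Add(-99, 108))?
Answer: -22370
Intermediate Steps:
R = -756 (R = Mul(6, Mul(-14, Add(-99, 108))) = Mul(6, Mul(-14, 9)) = Mul(6, -126) = -756)
Add(-21614, R) = Add(-21614, -756) = -22370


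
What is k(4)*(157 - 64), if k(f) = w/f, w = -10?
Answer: -465/2 ≈ -232.50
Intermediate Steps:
k(f) = -10/f
k(4)*(157 - 64) = (-10/4)*(157 - 64) = -10*¼*93 = -5/2*93 = -465/2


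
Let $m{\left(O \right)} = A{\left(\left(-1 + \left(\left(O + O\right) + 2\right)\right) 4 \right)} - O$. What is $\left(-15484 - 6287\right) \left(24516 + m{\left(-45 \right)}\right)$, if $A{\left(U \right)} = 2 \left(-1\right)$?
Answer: $-534673989$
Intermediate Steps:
$A{\left(U \right)} = -2$
$m{\left(O \right)} = -2 - O$
$\left(-15484 - 6287\right) \left(24516 + m{\left(-45 \right)}\right) = \left(-15484 - 6287\right) \left(24516 - -43\right) = - 21771 \left(24516 + \left(-2 + 45\right)\right) = - 21771 \left(24516 + 43\right) = \left(-21771\right) 24559 = -534673989$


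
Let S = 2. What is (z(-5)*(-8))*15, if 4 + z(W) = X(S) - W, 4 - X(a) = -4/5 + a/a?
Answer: -576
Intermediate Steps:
X(a) = 19/5 (X(a) = 4 - (-4/5 + a/a) = 4 - (-4*1/5 + 1) = 4 - (-4/5 + 1) = 4 - 1*1/5 = 4 - 1/5 = 19/5)
z(W) = -1/5 - W (z(W) = -4 + (19/5 - W) = -1/5 - W)
(z(-5)*(-8))*15 = ((-1/5 - 1*(-5))*(-8))*15 = ((-1/5 + 5)*(-8))*15 = ((24/5)*(-8))*15 = -192/5*15 = -576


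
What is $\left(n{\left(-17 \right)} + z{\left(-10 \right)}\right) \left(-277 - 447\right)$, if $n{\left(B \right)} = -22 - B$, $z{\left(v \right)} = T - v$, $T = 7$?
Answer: $-8688$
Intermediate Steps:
$z{\left(v \right)} = 7 - v$
$\left(n{\left(-17 \right)} + z{\left(-10 \right)}\right) \left(-277 - 447\right) = \left(\left(-22 - -17\right) + \left(7 - -10\right)\right) \left(-277 - 447\right) = \left(\left(-22 + 17\right) + \left(7 + 10\right)\right) \left(-724\right) = \left(-5 + 17\right) \left(-724\right) = 12 \left(-724\right) = -8688$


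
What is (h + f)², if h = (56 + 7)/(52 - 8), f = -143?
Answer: 38800441/1936 ≈ 20042.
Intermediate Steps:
h = 63/44 ≈ 1.4318
(h + f)² = (63/44 - 143)² = (-6229/44)² = 38800441/1936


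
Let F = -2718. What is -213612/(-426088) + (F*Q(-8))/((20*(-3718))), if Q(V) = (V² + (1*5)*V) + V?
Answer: 82725729/76163230 ≈ 1.0862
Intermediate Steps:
Q(V) = V² + 6*V (Q(V) = (V² + 5*V) + V = V² + 6*V)
-213612/(-426088) + (F*Q(-8))/((20*(-3718))) = -213612/(-426088) + (-(-21744)*(6 - 8))/((20*(-3718))) = -213612*(-1/426088) - (-21744)*(-2)/(-74360) = 53403/106522 - 2718*16*(-1/74360) = 53403/106522 - 43488*(-1/74360) = 53403/106522 + 5436/9295 = 82725729/76163230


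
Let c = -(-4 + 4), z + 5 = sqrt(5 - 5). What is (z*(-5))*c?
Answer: 0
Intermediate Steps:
z = -5 (z = -5 + sqrt(5 - 5) = -5 + sqrt(0) = -5 + 0 = -5)
c = 0 (c = -1*0 = 0)
(z*(-5))*c = -5*(-5)*0 = 25*0 = 0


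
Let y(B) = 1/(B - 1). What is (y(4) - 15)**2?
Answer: 1936/9 ≈ 215.11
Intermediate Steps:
y(B) = 1/(-1 + B)
(y(4) - 15)**2 = (1/(-1 + 4) - 15)**2 = (1/3 - 15)**2 = (-44/3)**2 = 1936/9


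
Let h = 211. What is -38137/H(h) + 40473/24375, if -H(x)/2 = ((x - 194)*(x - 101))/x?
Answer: 1189665013/552500 ≈ 2153.2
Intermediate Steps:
H(x) = -2*(-194 + x)*(-101 + x)/x (H(x) = -2*(x - 194)*(x - 101)/x = -2*(-194 + x)*(-101 + x)/x)
-38137/H(h) + 40473/24375 = -38137/(590 - 39188/211 - 2*211) + 40473/24375 = -38137/(590 - 39188*1/211 - 422) + 40473*(1/24375) = -38137/(590 - 39188/211 - 422) + 13491/8125 = -38137/(-3740/211) + 13491/8125 = -38137*(-211/3740) + 13491/8125 = 731537/340 + 13491/8125 = 1189665013/552500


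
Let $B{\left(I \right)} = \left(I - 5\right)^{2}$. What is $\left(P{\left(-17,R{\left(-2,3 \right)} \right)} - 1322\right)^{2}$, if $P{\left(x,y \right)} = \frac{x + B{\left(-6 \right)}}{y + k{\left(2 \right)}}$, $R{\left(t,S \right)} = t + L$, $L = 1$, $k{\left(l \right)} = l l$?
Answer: $\frac{14915044}{9} \approx 1.6572 \cdot 10^{6}$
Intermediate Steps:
$k{\left(l \right)} = l^{2}$
$B{\left(I \right)} = \left(-5 + I\right)^{2}$
$R{\left(t,S \right)} = 1 + t$ ($R{\left(t,S \right)} = t + 1 = 1 + t$)
$P{\left(x,y \right)} = \frac{121 + x}{4 + y}$ ($P{\left(x,y \right)} = \frac{x + \left(-5 - 6\right)^{2}}{y + 2^{2}} = \frac{x + \left(-11\right)^{2}}{y + 4} = \frac{x + 121}{4 + y} = \frac{121 + x}{4 + y}$)
$\left(P{\left(-17,R{\left(-2,3 \right)} \right)} - 1322\right)^{2} = \left(\frac{121 - 17}{4 + \left(1 - 2\right)} - 1322\right)^{2} = \left(\frac{1}{4 - 1} \cdot 104 - 1322\right)^{2} = \left(\frac{1}{3} \cdot 104 - 1322\right)^{2} = \left(\frac{104}{3} - 1322\right)^{2} = \left(- \frac{3862}{3}\right)^{2} = \frac{14915044}{9}$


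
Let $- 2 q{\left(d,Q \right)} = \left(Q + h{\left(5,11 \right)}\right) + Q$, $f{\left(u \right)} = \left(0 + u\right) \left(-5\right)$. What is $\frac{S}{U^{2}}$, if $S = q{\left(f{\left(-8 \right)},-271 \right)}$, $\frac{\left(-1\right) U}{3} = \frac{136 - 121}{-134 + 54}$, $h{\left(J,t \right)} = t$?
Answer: $\frac{7552}{9} \approx 839.11$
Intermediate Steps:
$U = \frac{9}{16}$ ($U = - 3 \frac{136 - 121}{-134 + 54} = - 3 \frac{15}{-80} = - 3 \cdot 15 \left(- \frac{1}{80}\right) = \left(-3\right) \left(- \frac{3}{16}\right) = \frac{9}{16} \approx 0.5625$)
$f{\left(u \right)} = - 5 u$ ($f{\left(u \right)} = u \left(-5\right) = - 5 u$)
$q{\left(d,Q \right)} = - \frac{11}{2} - Q$ ($q{\left(d,Q \right)} = - \frac{\left(Q + 11\right) + Q}{2} = - \frac{\left(11 + Q\right) + Q}{2} = - \frac{11 + 2 Q}{2} = - \frac{11}{2} - Q$)
$S = \frac{531}{2}$ ($S = - \frac{11}{2} - -271 = - \frac{11}{2} + 271 = \frac{531}{2} \approx 265.5$)
$\frac{S}{U^{2}} = \frac{531}{2 \left(\frac{9}{16}\right)^{2}} = \frac{531}{2 \cdot \frac{81}{256}} = \frac{531}{2} \cdot \frac{256}{81} = \frac{7552}{9}$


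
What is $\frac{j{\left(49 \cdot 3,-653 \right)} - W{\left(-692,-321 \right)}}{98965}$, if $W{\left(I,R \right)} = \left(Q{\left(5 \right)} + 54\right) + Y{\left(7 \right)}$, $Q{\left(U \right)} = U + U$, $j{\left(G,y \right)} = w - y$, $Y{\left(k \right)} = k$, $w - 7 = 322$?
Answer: $\frac{911}{98965} \approx 0.0092053$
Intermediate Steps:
$w = 329$ ($w = 7 + 322 = 329$)
$j{\left(G,y \right)} = 329 - y$
$Q{\left(U \right)} = 2 U$
$W{\left(I,R \right)} = 71$ ($W{\left(I,R \right)} = \left(2 \cdot 5 + 54\right) + 7 = \left(10 + 54\right) + 7 = 64 + 7 = 71$)
$\frac{j{\left(49 \cdot 3,-653 \right)} - W{\left(-692,-321 \right)}}{98965} = \frac{\left(329 - -653\right) - 71}{98965} = \left(\left(329 + 653\right) - 71\right) \frac{1}{98965} = \left(982 - 71\right) \frac{1}{98965} = 911 \cdot \frac{1}{98965} = \frac{911}{98965}$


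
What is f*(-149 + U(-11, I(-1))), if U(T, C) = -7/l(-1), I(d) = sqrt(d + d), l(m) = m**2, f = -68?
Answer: 10608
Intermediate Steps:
I(d) = sqrt(2)*sqrt(d) (I(d) = sqrt(2*d) = sqrt(2)*sqrt(d))
U(T, C) = -7 (U(T, C) = -7/((-1)**2) = -7/1 = -7*1 = -7)
f*(-149 + U(-11, I(-1))) = -68*(-149 - 7) = -68*(-156) = 10608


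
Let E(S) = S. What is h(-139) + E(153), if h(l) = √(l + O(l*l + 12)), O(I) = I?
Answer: 153 + √19194 ≈ 291.54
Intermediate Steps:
h(l) = √(12 + l + l²) (h(l) = √(l + (l*l + 12)) = √(l + (l² + 12)) = √(l + (12 + l²)) = √(12 + l + l²))
h(-139) + E(153) = √(12 - 139 + (-139)²) + 153 = √(12 - 139 + 19321) + 153 = √19194 + 153 = 153 + √19194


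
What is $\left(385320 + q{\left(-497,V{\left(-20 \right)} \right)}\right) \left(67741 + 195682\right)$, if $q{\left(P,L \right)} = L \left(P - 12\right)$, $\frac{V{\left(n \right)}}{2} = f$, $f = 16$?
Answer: $97211516536$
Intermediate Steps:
$V{\left(n \right)} = 32$ ($V{\left(n \right)} = 2 \cdot 16 = 32$)
$q{\left(P,L \right)} = L \left(-12 + P\right)$
$\left(385320 + q{\left(-497,V{\left(-20 \right)} \right)}\right) \left(67741 + 195682\right) = \left(385320 + 32 \left(-12 - 497\right)\right) \left(67741 + 195682\right) = \left(385320 + 32 \left(-509\right)\right) 263423 = \left(385320 - 16288\right) 263423 = 369032 \cdot 263423 = 97211516536$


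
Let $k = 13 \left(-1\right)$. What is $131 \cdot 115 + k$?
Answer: $15052$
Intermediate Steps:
$k = -13$
$131 \cdot 115 + k = 131 \cdot 115 - 13 = 15065 - 13 = 15052$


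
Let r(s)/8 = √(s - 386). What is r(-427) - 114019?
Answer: -114019 + 8*I*√813 ≈ -1.1402e+5 + 228.11*I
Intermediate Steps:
r(s) = 8*√(-386 + s) (r(s) = 8*√(s - 386) = 8*√(-386 + s))
r(-427) - 114019 = 8*√(-386 - 427) - 114019 = 8*√(-813) - 114019 = 8*(I*√813) - 114019 = 8*I*√813 - 114019 = -114019 + 8*I*√813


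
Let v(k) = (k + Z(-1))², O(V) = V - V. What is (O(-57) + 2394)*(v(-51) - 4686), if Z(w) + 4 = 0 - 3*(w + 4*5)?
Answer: 18812052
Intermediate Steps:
O(V) = 0
Z(w) = -64 - 3*w (Z(w) = -4 + (0 - 3*(w + 4*5)) = -4 + (0 - 3*(w + 20)) = -4 + (0 - 3*(20 + w)) = -4 + (0 + (-60 - 3*w)) = -4 + (-60 - 3*w) = -64 - 3*w)
v(k) = (-61 + k)² (v(k) = (k + (-64 - 3*(-1)))² = (k + (-64 + 3))² = (k - 61)² = (-61 + k)²)
(O(-57) + 2394)*(v(-51) - 4686) = (0 + 2394)*((-61 - 51)² - 4686) = 2394*((-112)² - 4686) = 2394*(12544 - 4686) = 2394*7858 = 18812052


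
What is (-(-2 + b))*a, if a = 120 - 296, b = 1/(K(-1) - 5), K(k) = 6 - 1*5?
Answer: -396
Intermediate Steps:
K(k) = 1 (K(k) = 6 - 5 = 1)
b = -¼ (b = 1/(1 - 5) = 1/(-4) = -¼ ≈ -0.25000)
a = -176
(-(-2 + b))*a = -(-2 - ¼)*(-176) = -1*(-9/4)*(-176) = (9/4)*(-176) = -396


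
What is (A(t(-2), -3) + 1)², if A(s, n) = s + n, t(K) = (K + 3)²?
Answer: 1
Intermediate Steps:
t(K) = (3 + K)²
A(s, n) = n + s
(A(t(-2), -3) + 1)² = ((-3 + (3 - 2)²) + 1)² = ((-3 + 1²) + 1)² = ((-3 + 1) + 1)² = (-2 + 1)² = (-1)² = 1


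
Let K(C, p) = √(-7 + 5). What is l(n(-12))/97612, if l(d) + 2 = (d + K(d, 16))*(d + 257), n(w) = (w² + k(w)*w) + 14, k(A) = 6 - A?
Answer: -2886/24403 + 199*I*√2/97612 ≈ -0.11826 + 0.0028831*I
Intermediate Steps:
K(C, p) = I*√2 (K(C, p) = √(-2) = I*√2)
n(w) = 14 + w² + w*(6 - w) (n(w) = (w² + (6 - w)*w) + 14 = (w² + w*(6 - w)) + 14 = 14 + w² + w*(6 - w))
l(d) = -2 + (257 + d)*(d + I*√2) (l(d) = -2 + (d + I*√2)*(d + 257) = -2 + (d + I*√2)*(257 + d) = -2 + (257 + d)*(d + I*√2))
l(n(-12))/97612 = (-2 + (14 + 6*(-12))² + 257*(14 + 6*(-12)) + 257*I*√2 + I*(14 + 6*(-12))*√2)/97612 = (-2 + (14 - 72)² + 257*(14 - 72) + 257*I*√2 + I*(14 - 72)*√2)*(1/97612) = (-2 + (-58)² + 257*(-58) + 257*I*√2 + I*(-58)*√2)*(1/97612) = (-2 + 3364 - 14906 + 257*I*√2 - 58*I*√2)*(1/97612) = (-11544 + 199*I*√2)*(1/97612) = -2886/24403 + 199*I*√2/97612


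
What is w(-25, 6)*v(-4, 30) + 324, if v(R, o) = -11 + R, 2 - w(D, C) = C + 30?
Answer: 834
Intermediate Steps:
w(D, C) = -28 - C (w(D, C) = 2 - (C + 30) = 2 - (30 + C) = 2 + (-30 - C) = -28 - C)
w(-25, 6)*v(-4, 30) + 324 = (-28 - 1*6)*(-11 - 4) + 324 = (-28 - 6)*(-15) + 324 = -34*(-15) + 324 = 510 + 324 = 834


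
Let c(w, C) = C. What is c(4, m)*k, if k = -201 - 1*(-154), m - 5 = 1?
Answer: -282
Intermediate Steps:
m = 6 (m = 5 + 1 = 6)
k = -47 (k = -201 + 154 = -47)
c(4, m)*k = 6*(-47) = -282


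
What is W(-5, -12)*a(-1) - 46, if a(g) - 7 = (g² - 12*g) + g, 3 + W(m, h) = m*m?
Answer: 372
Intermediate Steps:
W(m, h) = -3 + m² (W(m, h) = -3 + m*m = -3 + m²)
a(g) = 7 + g² - 11*g (a(g) = 7 + ((g² - 12*g) + g) = 7 + (g² - 11*g) = 7 + g² - 11*g)
W(-5, -12)*a(-1) - 46 = (-3 + (-5)²)*(7 + (-1)² - 11*(-1)) - 46 = (-3 + 25)*(7 + 1 + 11) - 46 = 22*19 - 46 = 418 - 46 = 372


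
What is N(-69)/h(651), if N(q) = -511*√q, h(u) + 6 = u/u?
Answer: 511*I*√69/5 ≈ 848.94*I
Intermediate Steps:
h(u) = -5 (h(u) = -6 + u/u = -6 + 1 = -5)
N(-69)/h(651) = -511*I*√69/(-5) = -511*I*√69*(-⅕) = 511*I*√69/5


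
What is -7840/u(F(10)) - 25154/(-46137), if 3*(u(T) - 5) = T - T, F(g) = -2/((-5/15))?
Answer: -72317662/46137 ≈ -1567.5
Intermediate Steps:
F(g) = 6 (F(g) = -2/((-5*1/15)) = -2/(-⅓) = -2*(-3) = 6)
u(T) = 5 (u(T) = 5 + (T - T)/3 = 5 + (⅓)*0 = 5 + 0 = 5)
-7840/u(F(10)) - 25154/(-46137) = -7840/5 - 25154/(-46137) = -7840*⅕ - 25154*(-1/46137) = -1568 + 25154/46137 = -72317662/46137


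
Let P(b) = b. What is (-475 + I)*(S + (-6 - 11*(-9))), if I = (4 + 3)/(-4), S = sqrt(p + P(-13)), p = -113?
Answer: -177351/4 - 5721*I*sqrt(14)/4 ≈ -44338.0 - 5351.5*I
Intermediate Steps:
S = 3*I*sqrt(14) (S = sqrt(-113 - 13) = sqrt(-126) = 3*I*sqrt(14) ≈ 11.225*I)
I = -7/4 (I = -1/4*7 = -7/4 ≈ -1.7500)
(-475 + I)*(S + (-6 - 11*(-9))) = (-475 - 7/4)*(3*I*sqrt(14) + (-6 - 11*(-9))) = -1907*(3*I*sqrt(14) + (-6 + 99))/4 = -1907*(3*I*sqrt(14) + 93)/4 = -1907*(93 + 3*I*sqrt(14))/4 = -177351/4 - 5721*I*sqrt(14)/4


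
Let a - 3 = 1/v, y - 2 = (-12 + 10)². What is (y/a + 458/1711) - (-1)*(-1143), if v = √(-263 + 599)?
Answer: -5900266817/5172353 - 24*√21/3023 ≈ -1140.8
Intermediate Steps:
v = 4*√21 (v = √336 = 4*√21 ≈ 18.330)
y = 6 (y = 2 + (-12 + 10)² = 2 + (-2)² = 2 + 4 = 6)
a = 3 + √21/84 (a = 3 + 1/(4*√21) = 3 + √21/84 ≈ 3.0546)
(y/a + 458/1711) - (-1)*(-1143) = (6/(3 + √21/84) + 458/1711) - (-1)*(-1143) = (6/(3 + √21/84) + 458*(1/1711)) - 1*1143 = (6/(3 + √21/84) + 458/1711) - 1143 = (458/1711 + 6/(3 + √21/84)) - 1143 = -1955215/1711 + 6/(3 + √21/84)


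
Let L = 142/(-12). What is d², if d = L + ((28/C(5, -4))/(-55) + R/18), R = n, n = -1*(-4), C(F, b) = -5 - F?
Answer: 3274471729/24502500 ≈ 133.64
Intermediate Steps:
L = -71/6 (L = 142*(-1/12) = -71/6 ≈ -11.833)
n = 4
R = 4
d = -57223/4950 (d = -71/6 + ((28/(-5 - 1*5))/(-55) + 4/18) = -71/6 + ((28/(-5 - 5))*(-1/55) + 4*(1/18)) = -71/6 + ((28/(-10))*(-1/55) + 2/9) = -71/6 + ((28*(-⅒))*(-1/55) + 2/9) = -71/6 + (-14/5*(-1/55) + 2/9) = -71/6 + (14/275 + 2/9) = -71/6 + 676/2475 = -57223/4950 ≈ -11.560)
d² = (-57223/4950)² = 3274471729/24502500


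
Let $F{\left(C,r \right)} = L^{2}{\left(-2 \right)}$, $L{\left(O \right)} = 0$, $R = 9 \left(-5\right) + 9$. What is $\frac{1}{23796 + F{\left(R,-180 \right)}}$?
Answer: $\frac{1}{23796} \approx 4.2024 \cdot 10^{-5}$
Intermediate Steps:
$R = -36$ ($R = -45 + 9 = -36$)
$F{\left(C,r \right)} = 0$ ($F{\left(C,r \right)} = 0^{2} = 0$)
$\frac{1}{23796 + F{\left(R,-180 \right)}} = \frac{1}{23796 + 0} = \frac{1}{23796}$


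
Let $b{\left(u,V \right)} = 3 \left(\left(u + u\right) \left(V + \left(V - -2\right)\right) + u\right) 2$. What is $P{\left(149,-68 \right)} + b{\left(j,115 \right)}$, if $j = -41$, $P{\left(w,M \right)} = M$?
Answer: $-114458$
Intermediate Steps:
$b{\left(u,V \right)} = 6 u + 12 u \left(2 + 2 V\right)$ ($b{\left(u,V \right)} = 3 \left(2 u \left(V + \left(V + 2\right)\right) + u\right) 2 = 3 \left(2 u \left(V + \left(2 + V\right)\right) + u\right) 2 = 3 \left(2 u \left(2 + 2 V\right) + u\right) 2 = 3 \left(u + 2 u \left(2 + 2 V\right)\right) 2 = \left(3 u + 6 u \left(2 + 2 V\right)\right) 2 = 6 u + 12 u \left(2 + 2 V\right)$)
$P{\left(149,-68 \right)} + b{\left(j,115 \right)} = -68 + 6 \left(-41\right) \left(5 + 4 \cdot 115\right) = -68 + 6 \left(-41\right) \left(5 + 460\right) = -68 + 6 \left(-41\right) 465 = -68 - 114390 = -114458$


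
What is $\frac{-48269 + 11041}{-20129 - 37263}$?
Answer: $\frac{9307}{14348} \approx 0.64866$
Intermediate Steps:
$\frac{-48269 + 11041}{-20129 - 37263} = - \frac{37228}{-20129 - 37263} = - \frac{37228}{-57392} = \left(-37228\right) \left(- \frac{1}{57392}\right) = \frac{9307}{14348}$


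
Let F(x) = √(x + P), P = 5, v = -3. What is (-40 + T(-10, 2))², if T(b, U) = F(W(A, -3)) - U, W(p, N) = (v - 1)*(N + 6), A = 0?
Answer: (42 - I*√7)² ≈ 1757.0 - 222.24*I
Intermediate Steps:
W(p, N) = -24 - 4*N (W(p, N) = (-3 - 1)*(N + 6) = -4*(6 + N) = -24 - 4*N)
F(x) = √(5 + x) (F(x) = √(x + 5) = √(5 + x))
T(b, U) = -U + I*√7 (T(b, U) = √(5 + (-24 - 4*(-3))) - U = √(5 + (-24 + 12)) - U = √(5 - 12) - U = √(-7) - U = I*√7 - U = -U + I*√7)
(-40 + T(-10, 2))² = (-40 + (-1*2 + I*√7))² = (-40 + (-2 + I*√7))² = (-42 + I*√7)²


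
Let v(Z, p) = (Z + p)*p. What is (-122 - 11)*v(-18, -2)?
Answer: -5320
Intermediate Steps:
v(Z, p) = p*(Z + p)
(-122 - 11)*v(-18, -2) = (-122 - 11)*(-2*(-18 - 2)) = -(-266)*(-20) = -133*40 = -5320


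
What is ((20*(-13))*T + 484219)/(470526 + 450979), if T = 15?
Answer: 480319/921505 ≈ 0.52123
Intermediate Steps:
((20*(-13))*T + 484219)/(470526 + 450979) = ((20*(-13))*15 + 484219)/(470526 + 450979) = (-260*15 + 484219)/921505 = (-3900 + 484219)*(1/921505) = 480319*(1/921505) = 480319/921505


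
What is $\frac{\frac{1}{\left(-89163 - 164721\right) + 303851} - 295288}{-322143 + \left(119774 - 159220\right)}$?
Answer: $\frac{14754655495}{18067517563} \approx 0.81664$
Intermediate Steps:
$\frac{\frac{1}{\left(-89163 - 164721\right) + 303851} - 295288}{-322143 + \left(119774 - 159220\right)} = \frac{\frac{1}{-253884 + 303851} - 295288}{-322143 - 39446} = \frac{\frac{1}{49967} - 295288}{-361589} = \left(\frac{1}{49967} - 295288\right) \left(- \frac{1}{361589}\right) = \left(- \frac{14754655495}{49967}\right) \left(- \frac{1}{361589}\right) = \frac{14754655495}{18067517563}$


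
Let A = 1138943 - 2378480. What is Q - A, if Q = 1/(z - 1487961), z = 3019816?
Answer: 1898790951136/1531855 ≈ 1.2395e+6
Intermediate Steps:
A = -1239537
Q = 1/1531855 (Q = 1/(3019816 - 1487961) = 1/1531855 ≈ 6.5280e-7)
Q - A = 1/1531855 - 1*(-1239537) = 1/1531855 + 1239537 = 1898790951136/1531855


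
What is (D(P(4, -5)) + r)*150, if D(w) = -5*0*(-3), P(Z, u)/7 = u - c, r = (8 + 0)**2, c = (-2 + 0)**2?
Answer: 9600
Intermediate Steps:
c = 4 (c = (-2)**2 = 4)
r = 64 (r = 8**2 = 64)
P(Z, u) = -28 + 7*u (P(Z, u) = 7*(u - 1*4) = 7*(u - 4) = 7*(-4 + u) = -28 + 7*u)
D(w) = 0 (D(w) = 0*(-3) = 0)
(D(P(4, -5)) + r)*150 = (0 + 64)*150 = 64*150 = 9600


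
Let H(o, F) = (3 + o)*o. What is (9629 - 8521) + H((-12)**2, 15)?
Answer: 22276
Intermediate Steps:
H(o, F) = o*(3 + o)
(9629 - 8521) + H((-12)**2, 15) = (9629 - 8521) + (-12)**2*(3 + (-12)**2) = 1108 + 144*(3 + 144) = 1108 + 144*147 = 1108 + 21168 = 22276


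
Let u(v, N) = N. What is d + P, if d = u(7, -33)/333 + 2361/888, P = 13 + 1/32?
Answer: 55379/3552 ≈ 15.591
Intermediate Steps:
P = 417/32 (P = 13 + (1/32)*1 = 13 + 1/32 = 417/32 ≈ 13.031)
d = 2273/888 (d = -33/333 + 2361/888 = -33*1/333 + 2361*(1/888) = -11/111 + 787/296 = 2273/888 ≈ 2.5597)
d + P = 2273/888 + 417/32 = 55379/3552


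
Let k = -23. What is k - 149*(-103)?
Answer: 15324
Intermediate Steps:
k - 149*(-103) = -23 - 149*(-103) = -23 + 15347 = 15324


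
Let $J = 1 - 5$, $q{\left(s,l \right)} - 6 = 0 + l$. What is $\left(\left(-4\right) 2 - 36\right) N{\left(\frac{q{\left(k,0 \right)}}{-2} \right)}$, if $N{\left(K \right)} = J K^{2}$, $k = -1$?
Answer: $1584$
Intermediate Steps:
$q{\left(s,l \right)} = 6 + l$ ($q{\left(s,l \right)} = 6 + \left(0 + l\right) = 6 + l$)
$J = -4$ ($J = 1 - 5 = -4$)
$N{\left(K \right)} = - 4 K^{2}$
$\left(\left(-4\right) 2 - 36\right) N{\left(\frac{q{\left(k,0 \right)}}{-2} \right)} = \left(\left(-4\right) 2 - 36\right) \left(- 4 \left(\frac{6 + 0}{-2}\right)^{2}\right) = \left(-8 - 36\right) \left(- 4 \left(6 \left(- \frac{1}{2}\right)\right)^{2}\right) = - 44 \left(- 4 \left(-3\right)^{2}\right) = - 44 \left(\left(-4\right) 9\right) = \left(-44\right) \left(-36\right) = 1584$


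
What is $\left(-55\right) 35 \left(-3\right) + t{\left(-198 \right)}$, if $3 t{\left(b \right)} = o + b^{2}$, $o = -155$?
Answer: $\frac{56374}{3} \approx 18791.0$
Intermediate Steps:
$t{\left(b \right)} = - \frac{155}{3} + \frac{b^{2}}{3}$ ($t{\left(b \right)} = \frac{-155 + b^{2}}{3} = - \frac{155}{3} + \frac{b^{2}}{3}$)
$\left(-55\right) 35 \left(-3\right) + t{\left(-198 \right)} = \left(-55\right) 35 \left(-3\right) - \left(\frac{155}{3} - \frac{\left(-198\right)^{2}}{3}\right) = \left(-1925\right) \left(-3\right) + \left(- \frac{155}{3} + \frac{1}{3} \cdot 39204\right) = 5775 + \left(- \frac{155}{3} + 13068\right) = 5775 + \frac{39049}{3} = \frac{56374}{3}$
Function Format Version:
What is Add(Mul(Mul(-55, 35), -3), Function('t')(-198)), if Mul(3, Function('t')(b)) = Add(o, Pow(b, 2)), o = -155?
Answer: Rational(56374, 3) ≈ 18791.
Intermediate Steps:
Function('t')(b) = Add(Rational(-155, 3), Mul(Rational(1, 3), Pow(b, 2))) (Function('t')(b) = Mul(Rational(1, 3), Add(-155, Pow(b, 2))) = Add(Rational(-155, 3), Mul(Rational(1, 3), Pow(b, 2))))
Add(Mul(Mul(-55, 35), -3), Function('t')(-198)) = Add(Mul(Mul(-55, 35), -3), Add(Rational(-155, 3), Mul(Rational(1, 3), Pow(-198, 2)))) = Add(Mul(-1925, -3), Add(Rational(-155, 3), Mul(Rational(1, 3), 39204))) = Add(5775, Add(Rational(-155, 3), 13068)) = Add(5775, Rational(39049, 3)) = Rational(56374, 3)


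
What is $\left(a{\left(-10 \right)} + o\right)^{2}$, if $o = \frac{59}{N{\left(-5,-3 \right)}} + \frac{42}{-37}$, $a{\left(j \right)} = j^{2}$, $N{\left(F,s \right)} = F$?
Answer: $\frac{259435449}{34225} \approx 7580.3$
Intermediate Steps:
$o = - \frac{2393}{185}$ ($o = \frac{59}{-5} + \frac{42}{-37} = 59 \left(- \frac{1}{5}\right) + 42 \left(- \frac{1}{37}\right) = - \frac{59}{5} - \frac{42}{37} = - \frac{2393}{185} \approx -12.935$)
$\left(a{\left(-10 \right)} + o\right)^{2} = \left(\left(-10\right)^{2} - \frac{2393}{185}\right)^{2} = \left(100 - \frac{2393}{185}\right)^{2} = \left(\frac{16107}{185}\right)^{2} = \frac{259435449}{34225}$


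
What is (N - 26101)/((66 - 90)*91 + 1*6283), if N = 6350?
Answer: -19751/4099 ≈ -4.8185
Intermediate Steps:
(N - 26101)/((66 - 90)*91 + 1*6283) = (6350 - 26101)/((66 - 90)*91 + 1*6283) = -19751/(-24*91 + 6283) = -19751/(-2184 + 6283) = -19751/4099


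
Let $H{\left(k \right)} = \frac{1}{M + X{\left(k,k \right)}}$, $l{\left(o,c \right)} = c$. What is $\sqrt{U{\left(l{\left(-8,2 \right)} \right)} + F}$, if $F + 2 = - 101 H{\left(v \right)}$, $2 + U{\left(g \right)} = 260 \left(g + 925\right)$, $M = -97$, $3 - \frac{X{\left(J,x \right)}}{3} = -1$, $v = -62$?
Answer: $\frac{\sqrt{1741349185}}{85} \approx 490.94$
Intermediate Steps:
$X{\left(J,x \right)} = 12$ ($X{\left(J,x \right)} = 9 - -3 = 9 + 3 = 12$)
$U{\left(g \right)} = 240498 + 260 g$ ($U{\left(g \right)} = -2 + 260 \left(g + 925\right) = -2 + 260 \left(925 + g\right) = -2 + \left(240500 + 260 g\right) = 240498 + 260 g$)
$H{\left(k \right)} = - \frac{1}{85}$ ($H{\left(k \right)} = \frac{1}{-97 + 12} = \frac{1}{-85} = - \frac{1}{85}$)
$F = - \frac{69}{85}$ ($F = -2 - - \frac{101}{85} = -2 + \frac{101}{85} = - \frac{69}{85} \approx -0.81176$)
$\sqrt{U{\left(l{\left(-8,2 \right)} \right)} + F} = \sqrt{\left(240498 + 260 \cdot 2\right) - \frac{69}{85}} = \sqrt{\left(240498 + 520\right) - \frac{69}{85}} = \sqrt{241018 - \frac{69}{85}} = \sqrt{\frac{20486461}{85}} = \frac{\sqrt{1741349185}}{85}$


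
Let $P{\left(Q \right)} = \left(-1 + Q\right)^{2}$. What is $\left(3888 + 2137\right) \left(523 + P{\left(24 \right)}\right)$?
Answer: $6338300$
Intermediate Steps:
$\left(3888 + 2137\right) \left(523 + P{\left(24 \right)}\right) = \left(3888 + 2137\right) \left(523 + \left(-1 + 24\right)^{2}\right) = 6025 \left(523 + 23^{2}\right) = 6025 \left(523 + 529\right) = 6025 \cdot 1052 = 6338300$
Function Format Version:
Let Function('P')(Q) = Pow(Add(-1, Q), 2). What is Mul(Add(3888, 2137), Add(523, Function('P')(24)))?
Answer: 6338300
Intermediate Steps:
Mul(Add(3888, 2137), Add(523, Function('P')(24))) = Mul(Add(3888, 2137), Add(523, Pow(Add(-1, 24), 2))) = Mul(6025, Add(523, Pow(23, 2))) = Mul(6025, Add(523, 529)) = Mul(6025, 1052) = 6338300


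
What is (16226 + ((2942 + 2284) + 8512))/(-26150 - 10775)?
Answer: -29964/36925 ≈ -0.81148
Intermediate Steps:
(16226 + ((2942 + 2284) + 8512))/(-26150 - 10775) = (16226 + (5226 + 8512))/(-36925) = (16226 + 13738)*(-1/36925) = 29964*(-1/36925) = -29964/36925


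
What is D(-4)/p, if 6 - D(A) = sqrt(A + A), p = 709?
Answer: 6/709 - 2*I*sqrt(2)/709 ≈ 0.0084626 - 0.0039893*I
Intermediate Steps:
D(A) = 6 - sqrt(2)*sqrt(A) (D(A) = 6 - sqrt(A + A) = 6 - sqrt(2*A) = 6 - sqrt(2)*sqrt(A))
D(-4)/p = (6 - sqrt(2)*sqrt(-4))/709 = (6 - sqrt(2)*2*I)*(1/709) = (6 - 2*I*sqrt(2))*(1/709) = 6/709 - 2*I*sqrt(2)/709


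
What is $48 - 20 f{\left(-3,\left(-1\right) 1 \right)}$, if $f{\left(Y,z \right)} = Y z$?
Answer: $-12$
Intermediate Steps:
$48 - 20 f{\left(-3,\left(-1\right) 1 \right)} = 48 - 20 \left(- 3 \left(\left(-1\right) 1\right)\right) = 48 - 20 \left(\left(-3\right) \left(-1\right)\right) = 48 - 60 = -12$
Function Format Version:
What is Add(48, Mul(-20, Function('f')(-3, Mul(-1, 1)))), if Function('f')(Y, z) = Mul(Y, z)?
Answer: -12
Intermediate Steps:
Add(48, Mul(-20, Function('f')(-3, Mul(-1, 1)))) = Add(48, Mul(-20, Mul(-3, Mul(-1, 1)))) = Add(48, Mul(-20, Mul(-3, -1))) = Add(48, Mul(-20, 3)) = Add(48, -60) = -12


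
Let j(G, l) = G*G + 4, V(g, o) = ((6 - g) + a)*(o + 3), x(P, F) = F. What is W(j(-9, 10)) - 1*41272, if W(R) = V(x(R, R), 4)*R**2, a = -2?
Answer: -4137847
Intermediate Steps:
V(g, o) = (3 + o)*(4 - g) (V(g, o) = ((6 - g) - 2)*(o + 3) = (4 - g)*(3 + o) = (3 + o)*(4 - g))
j(G, l) = 4 + G**2 (j(G, l) = G**2 + 4 = 4 + G**2)
W(R) = R**2*(28 - 7*R) (W(R) = (12 - 3*R + 4*4 - 1*R*4)*R**2 = (12 - 3*R + 16 - 4*R)*R**2 = (28 - 7*R)*R**2 = R**2*(28 - 7*R))
W(j(-9, 10)) - 1*41272 = 7*(4 + (-9)**2)**2*(4 - (4 + (-9)**2)) - 1*41272 = 7*(4 + 81)**2*(4 - (4 + 81)) - 41272 = 7*85**2*(4 - 1*85) - 41272 = 7*7225*(4 - 85) - 41272 = 7*7225*(-81) - 41272 = -4096575 - 41272 = -4137847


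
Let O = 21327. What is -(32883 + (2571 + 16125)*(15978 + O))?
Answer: -697487163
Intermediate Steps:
-(32883 + (2571 + 16125)*(15978 + O)) = -(32883 + (2571 + 16125)*(15978 + 21327)) = -(32883 + 18696*37305) = -(32883 + 697454280) = -1*697487163 = -697487163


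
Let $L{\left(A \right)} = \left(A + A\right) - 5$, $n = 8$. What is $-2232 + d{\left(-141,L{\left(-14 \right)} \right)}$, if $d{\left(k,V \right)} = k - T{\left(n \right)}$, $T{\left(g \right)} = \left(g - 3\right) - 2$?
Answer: $-2376$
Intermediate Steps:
$T{\left(g \right)} = -5 + g$ ($T{\left(g \right)} = \left(-3 + g\right) - 2 = -5 + g$)
$L{\left(A \right)} = -5 + 2 A$ ($L{\left(A \right)} = 2 A - 5 = -5 + 2 A$)
$d{\left(k,V \right)} = -3 + k$ ($d{\left(k,V \right)} = k - \left(-5 + 8\right) = k - 3 = -3 + k$)
$-2232 + d{\left(-141,L{\left(-14 \right)} \right)} = -2232 - 144 = -2376$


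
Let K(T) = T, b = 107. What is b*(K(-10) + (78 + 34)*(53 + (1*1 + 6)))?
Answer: 717970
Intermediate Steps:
b*(K(-10) + (78 + 34)*(53 + (1*1 + 6))) = 107*(-10 + (78 + 34)*(53 + (1*1 + 6))) = 107*(-10 + 112*(53 + (1 + 6))) = 107*(-10 + 112*(53 + 7)) = 107*(-10 + 112*60) = 107*(-10 + 6720) = 107*6710 = 717970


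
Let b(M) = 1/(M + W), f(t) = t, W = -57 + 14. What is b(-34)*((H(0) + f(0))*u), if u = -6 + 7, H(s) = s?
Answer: 0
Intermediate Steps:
W = -43
u = 1
b(M) = 1/(-43 + M) (b(M) = 1/(M - 43) = 1/(-43 + M))
b(-34)*((H(0) + f(0))*u) = ((0 + 0)*1)/(-43 - 34) = (0*1)/(-77) = -1/77*0 = 0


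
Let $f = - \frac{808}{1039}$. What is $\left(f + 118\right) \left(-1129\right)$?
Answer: $- \frac{137505426}{1039} \approx -1.3234 \cdot 10^{5}$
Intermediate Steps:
$f = - \frac{808}{1039}$ ($f = \left(-808\right) \frac{1}{1039} = - \frac{808}{1039} \approx -0.77767$)
$\left(f + 118\right) \left(-1129\right) = \left(- \frac{808}{1039} + 118\right) \left(-1129\right) = \frac{121794}{1039} \left(-1129\right) = - \frac{137505426}{1039}$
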